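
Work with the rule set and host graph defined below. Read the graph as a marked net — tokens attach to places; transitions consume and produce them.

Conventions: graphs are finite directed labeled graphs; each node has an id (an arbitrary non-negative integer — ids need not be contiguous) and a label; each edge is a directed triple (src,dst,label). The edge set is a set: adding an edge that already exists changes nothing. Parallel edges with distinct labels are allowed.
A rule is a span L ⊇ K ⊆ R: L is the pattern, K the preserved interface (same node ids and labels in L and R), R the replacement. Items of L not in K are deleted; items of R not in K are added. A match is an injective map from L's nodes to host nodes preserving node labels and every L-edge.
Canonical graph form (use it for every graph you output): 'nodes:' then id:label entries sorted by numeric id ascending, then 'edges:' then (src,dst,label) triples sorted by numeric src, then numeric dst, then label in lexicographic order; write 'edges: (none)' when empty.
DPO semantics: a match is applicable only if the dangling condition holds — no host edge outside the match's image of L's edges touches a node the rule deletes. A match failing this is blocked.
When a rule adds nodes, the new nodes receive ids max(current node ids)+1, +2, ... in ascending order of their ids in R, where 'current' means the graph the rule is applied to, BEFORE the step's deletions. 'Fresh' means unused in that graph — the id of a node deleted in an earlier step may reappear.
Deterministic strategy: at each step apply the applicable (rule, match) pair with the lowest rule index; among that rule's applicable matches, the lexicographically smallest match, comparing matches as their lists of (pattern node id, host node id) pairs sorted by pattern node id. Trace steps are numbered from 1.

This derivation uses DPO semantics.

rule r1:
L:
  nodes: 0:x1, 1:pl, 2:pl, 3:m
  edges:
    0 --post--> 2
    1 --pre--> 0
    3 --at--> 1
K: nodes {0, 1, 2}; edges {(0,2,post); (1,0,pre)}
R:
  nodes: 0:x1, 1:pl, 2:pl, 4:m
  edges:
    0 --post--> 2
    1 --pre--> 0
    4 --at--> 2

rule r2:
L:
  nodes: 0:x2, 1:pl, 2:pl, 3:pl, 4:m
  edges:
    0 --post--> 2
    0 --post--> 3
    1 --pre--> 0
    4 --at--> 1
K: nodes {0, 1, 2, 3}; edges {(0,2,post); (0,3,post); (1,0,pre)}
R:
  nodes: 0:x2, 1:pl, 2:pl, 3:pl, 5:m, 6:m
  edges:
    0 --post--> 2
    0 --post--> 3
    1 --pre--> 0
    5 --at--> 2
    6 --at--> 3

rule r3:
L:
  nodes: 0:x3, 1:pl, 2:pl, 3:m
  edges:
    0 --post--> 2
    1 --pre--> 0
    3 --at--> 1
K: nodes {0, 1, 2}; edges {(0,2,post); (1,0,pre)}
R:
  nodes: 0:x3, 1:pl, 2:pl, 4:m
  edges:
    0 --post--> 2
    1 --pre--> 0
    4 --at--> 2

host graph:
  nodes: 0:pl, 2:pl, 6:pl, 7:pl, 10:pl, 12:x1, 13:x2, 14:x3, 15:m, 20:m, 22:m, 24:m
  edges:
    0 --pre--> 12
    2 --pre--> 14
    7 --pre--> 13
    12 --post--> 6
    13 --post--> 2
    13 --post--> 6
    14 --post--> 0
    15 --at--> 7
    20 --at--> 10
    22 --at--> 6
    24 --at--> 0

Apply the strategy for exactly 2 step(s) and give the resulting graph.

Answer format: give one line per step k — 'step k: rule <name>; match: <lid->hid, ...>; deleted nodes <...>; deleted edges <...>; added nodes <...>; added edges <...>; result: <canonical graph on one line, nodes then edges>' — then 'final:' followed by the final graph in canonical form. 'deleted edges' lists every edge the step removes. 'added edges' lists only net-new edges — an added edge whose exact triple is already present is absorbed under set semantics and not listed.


step 1: rule r1; match: 0->12, 1->0, 2->6, 3->24; deleted nodes 24; deleted edges (24,0,at); added nodes 25; added edges (25,6,at); result: nodes: 0:pl, 2:pl, 6:pl, 7:pl, 10:pl, 12:x1, 13:x2, 14:x3, 15:m, 20:m, 22:m, 25:m edges: (0,12,pre); (2,14,pre); (7,13,pre); (12,6,post); (13,2,post); (13,6,post); (14,0,post); (15,7,at); (20,10,at); (22,6,at); (25,6,at)
step 2: rule r2; match: 0->13, 1->7, 2->2, 3->6, 4->15; deleted nodes 15; deleted edges (15,7,at); added nodes 26, 27; added edges (26,2,at); (27,6,at); result: nodes: 0:pl, 2:pl, 6:pl, 7:pl, 10:pl, 12:x1, 13:x2, 14:x3, 20:m, 22:m, 25:m, 26:m, 27:m edges: (0,12,pre); (2,14,pre); (7,13,pre); (12,6,post); (13,2,post); (13,6,post); (14,0,post); (20,10,at); (22,6,at); (25,6,at); (26,2,at); (27,6,at)
final:
nodes: 0:pl, 2:pl, 6:pl, 7:pl, 10:pl, 12:x1, 13:x2, 14:x3, 20:m, 22:m, 25:m, 26:m, 27:m
edges: (0,12,pre); (2,14,pre); (7,13,pre); (12,6,post); (13,2,post); (13,6,post); (14,0,post); (20,10,at); (22,6,at); (25,6,at); (26,2,at); (27,6,at)


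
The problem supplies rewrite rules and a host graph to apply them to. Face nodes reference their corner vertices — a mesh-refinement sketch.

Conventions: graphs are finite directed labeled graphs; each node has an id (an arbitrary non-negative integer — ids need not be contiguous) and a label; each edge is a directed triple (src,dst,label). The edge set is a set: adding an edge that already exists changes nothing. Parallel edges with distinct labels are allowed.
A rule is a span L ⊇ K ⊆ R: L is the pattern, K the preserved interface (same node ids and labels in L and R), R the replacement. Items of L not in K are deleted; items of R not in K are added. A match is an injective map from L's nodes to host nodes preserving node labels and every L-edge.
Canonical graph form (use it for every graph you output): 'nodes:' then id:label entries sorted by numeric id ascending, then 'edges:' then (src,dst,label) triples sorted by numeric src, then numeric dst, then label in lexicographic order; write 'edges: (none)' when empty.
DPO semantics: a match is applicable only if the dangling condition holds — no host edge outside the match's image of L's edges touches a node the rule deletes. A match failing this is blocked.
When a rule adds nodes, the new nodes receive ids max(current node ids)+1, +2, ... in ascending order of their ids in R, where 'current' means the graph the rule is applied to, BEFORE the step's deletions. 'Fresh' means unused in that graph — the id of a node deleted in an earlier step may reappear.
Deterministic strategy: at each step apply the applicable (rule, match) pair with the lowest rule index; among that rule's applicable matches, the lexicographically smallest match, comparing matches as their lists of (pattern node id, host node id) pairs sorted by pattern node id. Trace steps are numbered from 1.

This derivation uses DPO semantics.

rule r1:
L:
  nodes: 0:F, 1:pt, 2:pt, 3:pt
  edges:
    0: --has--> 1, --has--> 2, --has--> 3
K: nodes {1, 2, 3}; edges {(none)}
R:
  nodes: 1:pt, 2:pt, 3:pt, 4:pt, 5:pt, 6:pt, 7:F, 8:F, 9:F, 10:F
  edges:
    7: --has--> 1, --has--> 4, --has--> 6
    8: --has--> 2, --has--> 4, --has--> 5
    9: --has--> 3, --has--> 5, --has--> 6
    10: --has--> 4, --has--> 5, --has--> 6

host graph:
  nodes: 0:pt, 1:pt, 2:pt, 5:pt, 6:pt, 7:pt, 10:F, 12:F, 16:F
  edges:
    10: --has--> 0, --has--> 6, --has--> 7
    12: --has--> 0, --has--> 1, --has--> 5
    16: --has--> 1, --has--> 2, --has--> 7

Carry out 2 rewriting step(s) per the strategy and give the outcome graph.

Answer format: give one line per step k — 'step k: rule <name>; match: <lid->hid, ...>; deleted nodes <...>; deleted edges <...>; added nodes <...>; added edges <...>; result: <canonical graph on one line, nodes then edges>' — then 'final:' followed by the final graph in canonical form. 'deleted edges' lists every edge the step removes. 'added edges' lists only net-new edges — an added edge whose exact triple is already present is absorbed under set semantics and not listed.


step 1: rule r1; match: 0->10, 1->0, 2->6, 3->7; deleted nodes 10; deleted edges (10,0,has); (10,6,has); (10,7,has); added nodes 17, 18, 19, 20, 21, 22, 23; added edges (20,0,has); (20,17,has); (20,19,has); (21,6,has); (21,17,has); (21,18,has); (22,7,has); (22,18,has); (22,19,has); (23,17,has); (23,18,has); (23,19,has); result: nodes: 0:pt, 1:pt, 2:pt, 5:pt, 6:pt, 7:pt, 12:F, 16:F, 17:pt, 18:pt, 19:pt, 20:F, 21:F, 22:F, 23:F edges: (12,0,has); (12,1,has); (12,5,has); (16,1,has); (16,2,has); (16,7,has); (20,0,has); (20,17,has); (20,19,has); (21,6,has); (21,17,has); (21,18,has); (22,7,has); (22,18,has); (22,19,has); (23,17,has); (23,18,has); (23,19,has)
step 2: rule r1; match: 0->12, 1->0, 2->1, 3->5; deleted nodes 12; deleted edges (12,0,has); (12,1,has); (12,5,has); added nodes 24, 25, 26, 27, 28, 29, 30; added edges (27,0,has); (27,24,has); (27,26,has); (28,1,has); (28,24,has); (28,25,has); (29,5,has); (29,25,has); (29,26,has); (30,24,has); (30,25,has); (30,26,has); result: nodes: 0:pt, 1:pt, 2:pt, 5:pt, 6:pt, 7:pt, 16:F, 17:pt, 18:pt, 19:pt, 20:F, 21:F, 22:F, 23:F, 24:pt, 25:pt, 26:pt, 27:F, 28:F, 29:F, 30:F edges: (16,1,has); (16,2,has); (16,7,has); (20,0,has); (20,17,has); (20,19,has); (21,6,has); (21,17,has); (21,18,has); (22,7,has); (22,18,has); (22,19,has); (23,17,has); (23,18,has); (23,19,has); (27,0,has); (27,24,has); (27,26,has); (28,1,has); (28,24,has); (28,25,has); (29,5,has); (29,25,has); (29,26,has); (30,24,has); (30,25,has); (30,26,has)
final:
nodes: 0:pt, 1:pt, 2:pt, 5:pt, 6:pt, 7:pt, 16:F, 17:pt, 18:pt, 19:pt, 20:F, 21:F, 22:F, 23:F, 24:pt, 25:pt, 26:pt, 27:F, 28:F, 29:F, 30:F
edges: (16,1,has); (16,2,has); (16,7,has); (20,0,has); (20,17,has); (20,19,has); (21,6,has); (21,17,has); (21,18,has); (22,7,has); (22,18,has); (22,19,has); (23,17,has); (23,18,has); (23,19,has); (27,0,has); (27,24,has); (27,26,has); (28,1,has); (28,24,has); (28,25,has); (29,5,has); (29,25,has); (29,26,has); (30,24,has); (30,25,has); (30,26,has)


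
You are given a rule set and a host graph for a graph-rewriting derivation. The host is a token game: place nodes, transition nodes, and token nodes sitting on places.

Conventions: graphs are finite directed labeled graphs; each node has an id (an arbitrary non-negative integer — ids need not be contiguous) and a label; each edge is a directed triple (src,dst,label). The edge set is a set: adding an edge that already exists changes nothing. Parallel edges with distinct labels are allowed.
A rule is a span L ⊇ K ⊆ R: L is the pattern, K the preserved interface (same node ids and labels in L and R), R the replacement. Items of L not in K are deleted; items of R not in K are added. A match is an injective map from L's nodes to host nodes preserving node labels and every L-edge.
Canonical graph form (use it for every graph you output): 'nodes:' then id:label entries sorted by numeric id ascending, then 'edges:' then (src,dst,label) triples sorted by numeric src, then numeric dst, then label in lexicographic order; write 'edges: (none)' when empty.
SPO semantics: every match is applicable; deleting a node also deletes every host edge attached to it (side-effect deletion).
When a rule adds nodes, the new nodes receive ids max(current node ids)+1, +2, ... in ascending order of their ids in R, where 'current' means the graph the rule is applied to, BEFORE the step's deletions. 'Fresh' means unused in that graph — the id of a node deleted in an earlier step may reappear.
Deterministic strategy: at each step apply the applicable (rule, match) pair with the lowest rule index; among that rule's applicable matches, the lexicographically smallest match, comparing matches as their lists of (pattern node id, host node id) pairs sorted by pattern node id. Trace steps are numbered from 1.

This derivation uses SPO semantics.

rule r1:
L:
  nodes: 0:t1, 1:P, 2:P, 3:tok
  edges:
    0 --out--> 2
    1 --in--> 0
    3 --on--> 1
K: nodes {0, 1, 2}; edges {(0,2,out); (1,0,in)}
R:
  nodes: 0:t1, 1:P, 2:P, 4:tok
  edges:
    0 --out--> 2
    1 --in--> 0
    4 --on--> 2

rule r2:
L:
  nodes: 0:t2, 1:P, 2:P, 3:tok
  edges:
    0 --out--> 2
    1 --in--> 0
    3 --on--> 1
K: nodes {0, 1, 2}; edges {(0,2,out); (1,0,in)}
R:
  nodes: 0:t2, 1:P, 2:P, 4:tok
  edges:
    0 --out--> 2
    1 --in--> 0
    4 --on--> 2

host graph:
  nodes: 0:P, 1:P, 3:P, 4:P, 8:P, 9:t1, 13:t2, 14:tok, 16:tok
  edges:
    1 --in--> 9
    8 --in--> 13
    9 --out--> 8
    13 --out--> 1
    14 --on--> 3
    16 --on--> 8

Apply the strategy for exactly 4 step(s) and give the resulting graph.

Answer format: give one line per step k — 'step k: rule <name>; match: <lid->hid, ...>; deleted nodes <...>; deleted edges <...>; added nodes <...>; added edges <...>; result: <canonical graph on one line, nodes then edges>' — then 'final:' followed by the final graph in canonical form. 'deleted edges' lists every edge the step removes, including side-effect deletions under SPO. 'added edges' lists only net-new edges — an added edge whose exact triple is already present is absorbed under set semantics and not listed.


step 1: rule r2; match: 0->13, 1->8, 2->1, 3->16; deleted nodes 16; deleted edges (16,8,on); added nodes 17; added edges (17,1,on); result: nodes: 0:P, 1:P, 3:P, 4:P, 8:P, 9:t1, 13:t2, 14:tok, 17:tok edges: (1,9,in); (8,13,in); (9,8,out); (13,1,out); (14,3,on); (17,1,on)
step 2: rule r1; match: 0->9, 1->1, 2->8, 3->17; deleted nodes 17; deleted edges (17,1,on); added nodes 18; added edges (18,8,on); result: nodes: 0:P, 1:P, 3:P, 4:P, 8:P, 9:t1, 13:t2, 14:tok, 18:tok edges: (1,9,in); (8,13,in); (9,8,out); (13,1,out); (14,3,on); (18,8,on)
step 3: rule r2; match: 0->13, 1->8, 2->1, 3->18; deleted nodes 18; deleted edges (18,8,on); added nodes 19; added edges (19,1,on); result: nodes: 0:P, 1:P, 3:P, 4:P, 8:P, 9:t1, 13:t2, 14:tok, 19:tok edges: (1,9,in); (8,13,in); (9,8,out); (13,1,out); (14,3,on); (19,1,on)
step 4: rule r1; match: 0->9, 1->1, 2->8, 3->19; deleted nodes 19; deleted edges (19,1,on); added nodes 20; added edges (20,8,on); result: nodes: 0:P, 1:P, 3:P, 4:P, 8:P, 9:t1, 13:t2, 14:tok, 20:tok edges: (1,9,in); (8,13,in); (9,8,out); (13,1,out); (14,3,on); (20,8,on)
final:
nodes: 0:P, 1:P, 3:P, 4:P, 8:P, 9:t1, 13:t2, 14:tok, 20:tok
edges: (1,9,in); (8,13,in); (9,8,out); (13,1,out); (14,3,on); (20,8,on)


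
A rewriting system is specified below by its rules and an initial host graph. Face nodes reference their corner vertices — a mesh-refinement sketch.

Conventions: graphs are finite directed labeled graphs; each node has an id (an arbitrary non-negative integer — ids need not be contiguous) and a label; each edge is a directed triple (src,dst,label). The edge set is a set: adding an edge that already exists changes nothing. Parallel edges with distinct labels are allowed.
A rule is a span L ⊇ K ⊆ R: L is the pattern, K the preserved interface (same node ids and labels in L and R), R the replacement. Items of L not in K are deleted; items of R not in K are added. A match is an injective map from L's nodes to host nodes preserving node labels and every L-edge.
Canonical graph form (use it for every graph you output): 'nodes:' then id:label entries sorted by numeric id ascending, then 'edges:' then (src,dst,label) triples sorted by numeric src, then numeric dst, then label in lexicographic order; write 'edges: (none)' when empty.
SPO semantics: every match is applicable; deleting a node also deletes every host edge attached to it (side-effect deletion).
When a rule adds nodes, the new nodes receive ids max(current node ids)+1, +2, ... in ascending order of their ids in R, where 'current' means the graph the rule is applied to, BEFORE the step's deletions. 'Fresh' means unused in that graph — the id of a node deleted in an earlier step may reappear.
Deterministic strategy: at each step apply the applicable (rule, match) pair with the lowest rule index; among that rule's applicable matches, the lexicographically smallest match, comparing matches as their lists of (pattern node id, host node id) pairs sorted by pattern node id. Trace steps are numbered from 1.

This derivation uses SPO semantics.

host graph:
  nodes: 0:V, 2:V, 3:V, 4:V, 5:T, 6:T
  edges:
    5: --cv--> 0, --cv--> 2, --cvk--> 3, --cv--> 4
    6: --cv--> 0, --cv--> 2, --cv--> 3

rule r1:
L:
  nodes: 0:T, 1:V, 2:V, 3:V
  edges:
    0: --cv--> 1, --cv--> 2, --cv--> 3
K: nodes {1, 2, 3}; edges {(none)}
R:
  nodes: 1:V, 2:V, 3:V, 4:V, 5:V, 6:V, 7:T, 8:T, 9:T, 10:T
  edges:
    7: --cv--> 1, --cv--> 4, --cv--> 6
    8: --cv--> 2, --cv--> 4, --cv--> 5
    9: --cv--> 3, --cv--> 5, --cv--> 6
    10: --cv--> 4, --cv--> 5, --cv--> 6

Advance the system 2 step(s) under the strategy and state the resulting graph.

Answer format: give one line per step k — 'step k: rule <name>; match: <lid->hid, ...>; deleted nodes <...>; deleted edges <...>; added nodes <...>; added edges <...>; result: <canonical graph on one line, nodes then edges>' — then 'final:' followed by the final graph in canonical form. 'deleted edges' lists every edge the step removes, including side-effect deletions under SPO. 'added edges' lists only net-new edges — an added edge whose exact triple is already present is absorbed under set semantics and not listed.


step 1: rule r1; match: 0->5, 1->0, 2->2, 3->4; deleted nodes 5; deleted edges (5,0,cv); (5,2,cv); (5,3,cvk); (5,4,cv); added nodes 7, 8, 9, 10, 11, 12, 13; added edges (10,0,cv); (10,7,cv); (10,9,cv); (11,2,cv); (11,7,cv); (11,8,cv); (12,4,cv); (12,8,cv); (12,9,cv); (13,7,cv); (13,8,cv); (13,9,cv); result: nodes: 0:V, 2:V, 3:V, 4:V, 6:T, 7:V, 8:V, 9:V, 10:T, 11:T, 12:T, 13:T edges: (6,0,cv); (6,2,cv); (6,3,cv); (10,0,cv); (10,7,cv); (10,9,cv); (11,2,cv); (11,7,cv); (11,8,cv); (12,4,cv); (12,8,cv); (12,9,cv); (13,7,cv); (13,8,cv); (13,9,cv)
step 2: rule r1; match: 0->6, 1->0, 2->2, 3->3; deleted nodes 6; deleted edges (6,0,cv); (6,2,cv); (6,3,cv); added nodes 14, 15, 16, 17, 18, 19, 20; added edges (17,0,cv); (17,14,cv); (17,16,cv); (18,2,cv); (18,14,cv); (18,15,cv); (19,3,cv); (19,15,cv); (19,16,cv); (20,14,cv); (20,15,cv); (20,16,cv); result: nodes: 0:V, 2:V, 3:V, 4:V, 7:V, 8:V, 9:V, 10:T, 11:T, 12:T, 13:T, 14:V, 15:V, 16:V, 17:T, 18:T, 19:T, 20:T edges: (10,0,cv); (10,7,cv); (10,9,cv); (11,2,cv); (11,7,cv); (11,8,cv); (12,4,cv); (12,8,cv); (12,9,cv); (13,7,cv); (13,8,cv); (13,9,cv); (17,0,cv); (17,14,cv); (17,16,cv); (18,2,cv); (18,14,cv); (18,15,cv); (19,3,cv); (19,15,cv); (19,16,cv); (20,14,cv); (20,15,cv); (20,16,cv)
final:
nodes: 0:V, 2:V, 3:V, 4:V, 7:V, 8:V, 9:V, 10:T, 11:T, 12:T, 13:T, 14:V, 15:V, 16:V, 17:T, 18:T, 19:T, 20:T
edges: (10,0,cv); (10,7,cv); (10,9,cv); (11,2,cv); (11,7,cv); (11,8,cv); (12,4,cv); (12,8,cv); (12,9,cv); (13,7,cv); (13,8,cv); (13,9,cv); (17,0,cv); (17,14,cv); (17,16,cv); (18,2,cv); (18,14,cv); (18,15,cv); (19,3,cv); (19,15,cv); (19,16,cv); (20,14,cv); (20,15,cv); (20,16,cv)


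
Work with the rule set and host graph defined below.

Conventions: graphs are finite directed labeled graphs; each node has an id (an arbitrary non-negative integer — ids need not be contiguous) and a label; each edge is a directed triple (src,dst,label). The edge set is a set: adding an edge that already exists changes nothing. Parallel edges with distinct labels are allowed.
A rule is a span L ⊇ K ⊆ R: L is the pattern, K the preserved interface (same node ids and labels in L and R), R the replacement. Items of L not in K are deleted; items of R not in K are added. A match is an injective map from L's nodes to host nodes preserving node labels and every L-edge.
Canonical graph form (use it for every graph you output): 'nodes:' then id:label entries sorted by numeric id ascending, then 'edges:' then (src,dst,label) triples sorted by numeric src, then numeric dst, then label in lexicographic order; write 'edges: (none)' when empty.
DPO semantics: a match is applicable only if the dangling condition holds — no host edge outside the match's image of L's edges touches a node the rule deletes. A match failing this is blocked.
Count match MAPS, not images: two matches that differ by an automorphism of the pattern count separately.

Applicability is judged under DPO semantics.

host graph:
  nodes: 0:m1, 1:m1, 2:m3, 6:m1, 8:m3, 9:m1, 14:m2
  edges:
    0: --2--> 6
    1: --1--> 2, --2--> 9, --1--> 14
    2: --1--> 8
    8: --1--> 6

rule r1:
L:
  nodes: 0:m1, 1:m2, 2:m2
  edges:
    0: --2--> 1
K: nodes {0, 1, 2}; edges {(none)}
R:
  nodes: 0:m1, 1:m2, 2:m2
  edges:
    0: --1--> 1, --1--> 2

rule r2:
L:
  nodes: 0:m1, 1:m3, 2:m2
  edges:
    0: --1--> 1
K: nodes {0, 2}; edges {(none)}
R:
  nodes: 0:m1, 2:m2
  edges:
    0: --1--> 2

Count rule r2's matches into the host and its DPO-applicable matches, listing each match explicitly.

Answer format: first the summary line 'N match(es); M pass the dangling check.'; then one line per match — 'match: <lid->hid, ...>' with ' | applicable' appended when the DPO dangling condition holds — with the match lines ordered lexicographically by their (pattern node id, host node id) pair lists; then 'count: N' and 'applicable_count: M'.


1 match(es); 0 pass the dangling check.
match: 0->1, 1->2, 2->14
count: 1
applicable_count: 0


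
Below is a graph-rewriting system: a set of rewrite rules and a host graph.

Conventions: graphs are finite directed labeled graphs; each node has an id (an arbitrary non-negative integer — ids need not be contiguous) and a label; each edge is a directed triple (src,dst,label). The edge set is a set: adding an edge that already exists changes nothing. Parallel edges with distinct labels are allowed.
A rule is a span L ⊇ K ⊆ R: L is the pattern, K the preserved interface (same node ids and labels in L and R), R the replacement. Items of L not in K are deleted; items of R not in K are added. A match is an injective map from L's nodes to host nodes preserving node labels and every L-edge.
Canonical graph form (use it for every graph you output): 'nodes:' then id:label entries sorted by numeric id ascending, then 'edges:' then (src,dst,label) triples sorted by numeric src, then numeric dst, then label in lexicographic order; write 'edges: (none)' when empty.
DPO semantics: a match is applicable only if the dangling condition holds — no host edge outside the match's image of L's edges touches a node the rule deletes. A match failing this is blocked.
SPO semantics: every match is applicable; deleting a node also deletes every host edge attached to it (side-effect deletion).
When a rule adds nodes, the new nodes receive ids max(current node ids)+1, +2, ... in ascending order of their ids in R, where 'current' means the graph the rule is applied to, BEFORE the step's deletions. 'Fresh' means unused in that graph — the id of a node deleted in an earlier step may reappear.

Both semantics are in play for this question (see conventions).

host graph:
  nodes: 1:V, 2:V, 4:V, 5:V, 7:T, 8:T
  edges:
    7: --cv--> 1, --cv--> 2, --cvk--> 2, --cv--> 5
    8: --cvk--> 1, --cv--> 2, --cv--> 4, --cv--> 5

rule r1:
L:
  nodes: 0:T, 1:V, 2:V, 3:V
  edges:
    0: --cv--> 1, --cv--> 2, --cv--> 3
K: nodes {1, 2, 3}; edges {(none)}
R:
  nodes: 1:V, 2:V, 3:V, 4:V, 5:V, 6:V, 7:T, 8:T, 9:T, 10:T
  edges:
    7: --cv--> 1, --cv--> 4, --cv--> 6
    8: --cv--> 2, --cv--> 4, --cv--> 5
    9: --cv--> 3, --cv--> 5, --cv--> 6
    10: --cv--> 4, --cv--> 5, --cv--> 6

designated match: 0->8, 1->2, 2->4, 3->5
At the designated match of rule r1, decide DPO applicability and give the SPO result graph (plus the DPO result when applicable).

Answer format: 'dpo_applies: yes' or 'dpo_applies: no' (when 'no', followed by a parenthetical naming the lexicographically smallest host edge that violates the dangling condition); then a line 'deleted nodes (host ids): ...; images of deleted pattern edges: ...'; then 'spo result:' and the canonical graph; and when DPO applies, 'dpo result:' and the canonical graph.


dpo_applies: no
(the rule deletes node 8, which keeps host edge (8,1,cvk) outside the match image — the dangling condition fails, DPO blocks; SPO proceeds and side-deletes such edges)
deleted nodes (host ids): 8; images of deleted pattern edges: (8,2,cv); (8,4,cv); (8,5,cv)
spo result:
nodes: 1:V, 2:V, 4:V, 5:V, 7:T, 9:V, 10:V, 11:V, 12:T, 13:T, 14:T, 15:T
edges: (7,1,cv); (7,2,cv); (7,2,cvk); (7,5,cv); (12,2,cv); (12,9,cv); (12,11,cv); (13,4,cv); (13,9,cv); (13,10,cv); (14,5,cv); (14,10,cv); (14,11,cv); (15,9,cv); (15,10,cv); (15,11,cv)


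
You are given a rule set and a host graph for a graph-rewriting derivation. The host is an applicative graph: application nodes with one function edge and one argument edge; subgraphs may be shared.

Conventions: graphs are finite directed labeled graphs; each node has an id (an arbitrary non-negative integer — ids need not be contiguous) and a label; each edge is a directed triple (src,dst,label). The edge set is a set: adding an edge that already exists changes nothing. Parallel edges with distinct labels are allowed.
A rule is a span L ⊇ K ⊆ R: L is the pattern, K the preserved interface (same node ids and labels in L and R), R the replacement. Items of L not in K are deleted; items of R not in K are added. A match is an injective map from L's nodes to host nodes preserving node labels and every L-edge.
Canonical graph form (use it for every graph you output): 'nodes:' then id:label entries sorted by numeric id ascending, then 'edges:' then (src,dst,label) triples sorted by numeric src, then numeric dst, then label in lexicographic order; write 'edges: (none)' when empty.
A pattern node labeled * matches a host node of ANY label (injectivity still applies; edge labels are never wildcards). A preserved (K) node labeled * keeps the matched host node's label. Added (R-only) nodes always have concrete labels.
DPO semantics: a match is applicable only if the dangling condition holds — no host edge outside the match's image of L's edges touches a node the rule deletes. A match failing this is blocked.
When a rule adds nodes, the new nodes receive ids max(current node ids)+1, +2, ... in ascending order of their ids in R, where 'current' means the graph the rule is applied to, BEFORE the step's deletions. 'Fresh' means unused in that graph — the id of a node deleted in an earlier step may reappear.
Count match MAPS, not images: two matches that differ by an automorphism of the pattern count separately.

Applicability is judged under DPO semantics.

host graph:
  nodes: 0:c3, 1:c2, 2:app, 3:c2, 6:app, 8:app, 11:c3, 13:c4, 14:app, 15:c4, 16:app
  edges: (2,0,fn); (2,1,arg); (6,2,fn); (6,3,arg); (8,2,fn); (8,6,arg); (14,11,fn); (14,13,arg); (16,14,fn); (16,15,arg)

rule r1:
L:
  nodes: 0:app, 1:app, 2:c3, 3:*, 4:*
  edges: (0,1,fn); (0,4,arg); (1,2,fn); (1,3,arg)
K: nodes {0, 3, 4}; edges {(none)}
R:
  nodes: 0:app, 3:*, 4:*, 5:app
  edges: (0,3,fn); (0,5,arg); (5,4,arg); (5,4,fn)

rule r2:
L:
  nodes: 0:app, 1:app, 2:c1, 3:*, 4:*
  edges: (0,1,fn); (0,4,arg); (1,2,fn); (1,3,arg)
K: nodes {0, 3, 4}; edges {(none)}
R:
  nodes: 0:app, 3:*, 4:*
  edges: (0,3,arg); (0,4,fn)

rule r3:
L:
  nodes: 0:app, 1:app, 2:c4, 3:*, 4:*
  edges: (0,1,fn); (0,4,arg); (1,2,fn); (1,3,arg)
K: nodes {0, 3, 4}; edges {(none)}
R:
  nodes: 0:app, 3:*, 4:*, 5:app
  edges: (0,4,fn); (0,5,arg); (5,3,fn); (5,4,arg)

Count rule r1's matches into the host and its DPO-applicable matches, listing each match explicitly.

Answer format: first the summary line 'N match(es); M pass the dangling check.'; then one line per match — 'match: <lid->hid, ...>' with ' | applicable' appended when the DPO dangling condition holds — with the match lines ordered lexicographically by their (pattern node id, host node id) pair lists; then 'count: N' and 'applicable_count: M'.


3 match(es); 1 pass the dangling check.
match: 0->6, 1->2, 2->0, 3->1, 4->3
match: 0->8, 1->2, 2->0, 3->1, 4->6
match: 0->16, 1->14, 2->11, 3->13, 4->15 | applicable
count: 3
applicable_count: 1


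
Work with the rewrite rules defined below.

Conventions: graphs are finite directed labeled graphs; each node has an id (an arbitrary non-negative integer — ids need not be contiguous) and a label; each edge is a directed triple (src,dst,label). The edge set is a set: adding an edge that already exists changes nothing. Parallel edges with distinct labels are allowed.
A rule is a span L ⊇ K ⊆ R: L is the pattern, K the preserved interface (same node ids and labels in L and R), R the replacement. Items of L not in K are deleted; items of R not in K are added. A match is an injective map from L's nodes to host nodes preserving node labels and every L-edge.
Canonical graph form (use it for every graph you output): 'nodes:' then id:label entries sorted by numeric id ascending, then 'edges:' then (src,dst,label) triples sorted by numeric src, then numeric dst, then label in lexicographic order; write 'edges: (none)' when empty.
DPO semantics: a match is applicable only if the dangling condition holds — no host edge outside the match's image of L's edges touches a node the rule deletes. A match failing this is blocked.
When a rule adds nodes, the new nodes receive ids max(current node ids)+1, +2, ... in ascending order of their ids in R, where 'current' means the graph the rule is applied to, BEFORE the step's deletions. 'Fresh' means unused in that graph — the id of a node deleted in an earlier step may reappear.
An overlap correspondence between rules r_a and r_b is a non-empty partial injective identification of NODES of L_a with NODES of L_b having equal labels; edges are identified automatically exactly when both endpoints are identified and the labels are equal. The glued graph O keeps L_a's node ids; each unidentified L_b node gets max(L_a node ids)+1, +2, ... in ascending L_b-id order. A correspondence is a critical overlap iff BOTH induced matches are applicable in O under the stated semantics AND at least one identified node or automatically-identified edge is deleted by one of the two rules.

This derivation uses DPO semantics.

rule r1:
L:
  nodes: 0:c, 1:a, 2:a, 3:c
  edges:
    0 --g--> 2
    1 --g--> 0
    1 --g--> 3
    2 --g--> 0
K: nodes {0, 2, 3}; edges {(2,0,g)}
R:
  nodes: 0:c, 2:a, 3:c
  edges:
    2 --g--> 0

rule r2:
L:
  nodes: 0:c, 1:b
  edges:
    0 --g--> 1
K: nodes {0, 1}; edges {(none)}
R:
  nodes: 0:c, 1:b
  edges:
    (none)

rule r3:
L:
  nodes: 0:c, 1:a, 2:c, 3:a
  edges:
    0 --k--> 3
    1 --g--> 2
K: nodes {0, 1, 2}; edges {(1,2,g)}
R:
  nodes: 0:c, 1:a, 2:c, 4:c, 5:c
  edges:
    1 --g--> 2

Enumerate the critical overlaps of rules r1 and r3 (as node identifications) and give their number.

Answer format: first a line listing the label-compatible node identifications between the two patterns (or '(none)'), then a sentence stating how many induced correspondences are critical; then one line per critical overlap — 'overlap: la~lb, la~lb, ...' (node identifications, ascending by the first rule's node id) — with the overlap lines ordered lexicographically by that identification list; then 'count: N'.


label-compatible node identifications between L(r1) and L(r3): 0~0, 0~2, 1~1, 1~3, 2~1, 2~3, 3~0, 3~2
4 of the induced correspondences are critical overlaps of r1 and r3.
overlap: 0~0, 1~1, 3~2
overlap: 0~2, 1~1
overlap: 0~2, 1~1, 3~0
overlap: 1~1, 3~2
count: 4


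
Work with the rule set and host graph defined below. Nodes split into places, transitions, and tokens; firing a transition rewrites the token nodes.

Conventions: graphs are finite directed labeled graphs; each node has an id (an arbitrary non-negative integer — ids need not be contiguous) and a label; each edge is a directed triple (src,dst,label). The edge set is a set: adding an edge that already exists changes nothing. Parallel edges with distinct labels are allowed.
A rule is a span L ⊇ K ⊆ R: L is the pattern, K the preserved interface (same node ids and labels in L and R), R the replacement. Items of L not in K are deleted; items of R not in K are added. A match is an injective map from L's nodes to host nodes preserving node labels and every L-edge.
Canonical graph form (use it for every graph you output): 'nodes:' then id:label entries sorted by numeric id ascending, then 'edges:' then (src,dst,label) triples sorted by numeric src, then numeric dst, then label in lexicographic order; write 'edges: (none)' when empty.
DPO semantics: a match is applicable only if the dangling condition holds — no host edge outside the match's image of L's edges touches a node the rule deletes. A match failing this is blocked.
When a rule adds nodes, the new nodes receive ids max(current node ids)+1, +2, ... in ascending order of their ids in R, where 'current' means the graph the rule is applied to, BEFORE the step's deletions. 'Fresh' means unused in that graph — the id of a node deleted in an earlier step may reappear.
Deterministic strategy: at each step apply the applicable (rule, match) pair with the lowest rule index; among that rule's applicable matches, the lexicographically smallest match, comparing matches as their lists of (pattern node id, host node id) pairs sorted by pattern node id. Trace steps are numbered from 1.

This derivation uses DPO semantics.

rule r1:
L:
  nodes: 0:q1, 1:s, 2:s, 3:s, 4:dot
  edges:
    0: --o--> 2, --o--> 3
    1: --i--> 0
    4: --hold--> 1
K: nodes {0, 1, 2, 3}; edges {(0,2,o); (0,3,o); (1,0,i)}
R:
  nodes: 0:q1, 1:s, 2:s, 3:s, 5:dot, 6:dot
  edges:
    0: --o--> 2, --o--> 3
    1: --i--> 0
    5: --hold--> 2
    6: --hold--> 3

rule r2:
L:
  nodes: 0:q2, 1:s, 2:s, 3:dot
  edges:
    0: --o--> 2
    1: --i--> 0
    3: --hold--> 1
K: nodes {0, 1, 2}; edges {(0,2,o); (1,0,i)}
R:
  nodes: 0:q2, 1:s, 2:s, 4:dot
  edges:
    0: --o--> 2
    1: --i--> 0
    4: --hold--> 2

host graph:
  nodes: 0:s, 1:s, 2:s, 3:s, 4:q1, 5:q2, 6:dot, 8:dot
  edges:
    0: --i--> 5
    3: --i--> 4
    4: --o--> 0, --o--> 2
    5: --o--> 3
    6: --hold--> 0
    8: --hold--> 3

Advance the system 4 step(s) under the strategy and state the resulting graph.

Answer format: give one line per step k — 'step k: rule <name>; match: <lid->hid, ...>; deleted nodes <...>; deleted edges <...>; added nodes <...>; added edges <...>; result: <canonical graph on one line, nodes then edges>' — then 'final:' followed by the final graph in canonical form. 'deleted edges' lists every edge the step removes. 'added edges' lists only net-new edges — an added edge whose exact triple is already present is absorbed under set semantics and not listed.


step 1: rule r1; match: 0->4, 1->3, 2->0, 3->2, 4->8; deleted nodes 8; deleted edges (8,3,hold); added nodes 9, 10; added edges (9,0,hold); (10,2,hold); result: nodes: 0:s, 1:s, 2:s, 3:s, 4:q1, 5:q2, 6:dot, 9:dot, 10:dot edges: (0,5,i); (3,4,i); (4,0,o); (4,2,o); (5,3,o); (6,0,hold); (9,0,hold); (10,2,hold)
step 2: rule r2; match: 0->5, 1->0, 2->3, 3->6; deleted nodes 6; deleted edges (6,0,hold); added nodes 11; added edges (11,3,hold); result: nodes: 0:s, 1:s, 2:s, 3:s, 4:q1, 5:q2, 9:dot, 10:dot, 11:dot edges: (0,5,i); (3,4,i); (4,0,o); (4,2,o); (5,3,o); (9,0,hold); (10,2,hold); (11,3,hold)
step 3: rule r1; match: 0->4, 1->3, 2->0, 3->2, 4->11; deleted nodes 11; deleted edges (11,3,hold); added nodes 12, 13; added edges (12,0,hold); (13,2,hold); result: nodes: 0:s, 1:s, 2:s, 3:s, 4:q1, 5:q2, 9:dot, 10:dot, 12:dot, 13:dot edges: (0,5,i); (3,4,i); (4,0,o); (4,2,o); (5,3,o); (9,0,hold); (10,2,hold); (12,0,hold); (13,2,hold)
step 4: rule r2; match: 0->5, 1->0, 2->3, 3->9; deleted nodes 9; deleted edges (9,0,hold); added nodes 14; added edges (14,3,hold); result: nodes: 0:s, 1:s, 2:s, 3:s, 4:q1, 5:q2, 10:dot, 12:dot, 13:dot, 14:dot edges: (0,5,i); (3,4,i); (4,0,o); (4,2,o); (5,3,o); (10,2,hold); (12,0,hold); (13,2,hold); (14,3,hold)
final:
nodes: 0:s, 1:s, 2:s, 3:s, 4:q1, 5:q2, 10:dot, 12:dot, 13:dot, 14:dot
edges: (0,5,i); (3,4,i); (4,0,o); (4,2,o); (5,3,o); (10,2,hold); (12,0,hold); (13,2,hold); (14,3,hold)


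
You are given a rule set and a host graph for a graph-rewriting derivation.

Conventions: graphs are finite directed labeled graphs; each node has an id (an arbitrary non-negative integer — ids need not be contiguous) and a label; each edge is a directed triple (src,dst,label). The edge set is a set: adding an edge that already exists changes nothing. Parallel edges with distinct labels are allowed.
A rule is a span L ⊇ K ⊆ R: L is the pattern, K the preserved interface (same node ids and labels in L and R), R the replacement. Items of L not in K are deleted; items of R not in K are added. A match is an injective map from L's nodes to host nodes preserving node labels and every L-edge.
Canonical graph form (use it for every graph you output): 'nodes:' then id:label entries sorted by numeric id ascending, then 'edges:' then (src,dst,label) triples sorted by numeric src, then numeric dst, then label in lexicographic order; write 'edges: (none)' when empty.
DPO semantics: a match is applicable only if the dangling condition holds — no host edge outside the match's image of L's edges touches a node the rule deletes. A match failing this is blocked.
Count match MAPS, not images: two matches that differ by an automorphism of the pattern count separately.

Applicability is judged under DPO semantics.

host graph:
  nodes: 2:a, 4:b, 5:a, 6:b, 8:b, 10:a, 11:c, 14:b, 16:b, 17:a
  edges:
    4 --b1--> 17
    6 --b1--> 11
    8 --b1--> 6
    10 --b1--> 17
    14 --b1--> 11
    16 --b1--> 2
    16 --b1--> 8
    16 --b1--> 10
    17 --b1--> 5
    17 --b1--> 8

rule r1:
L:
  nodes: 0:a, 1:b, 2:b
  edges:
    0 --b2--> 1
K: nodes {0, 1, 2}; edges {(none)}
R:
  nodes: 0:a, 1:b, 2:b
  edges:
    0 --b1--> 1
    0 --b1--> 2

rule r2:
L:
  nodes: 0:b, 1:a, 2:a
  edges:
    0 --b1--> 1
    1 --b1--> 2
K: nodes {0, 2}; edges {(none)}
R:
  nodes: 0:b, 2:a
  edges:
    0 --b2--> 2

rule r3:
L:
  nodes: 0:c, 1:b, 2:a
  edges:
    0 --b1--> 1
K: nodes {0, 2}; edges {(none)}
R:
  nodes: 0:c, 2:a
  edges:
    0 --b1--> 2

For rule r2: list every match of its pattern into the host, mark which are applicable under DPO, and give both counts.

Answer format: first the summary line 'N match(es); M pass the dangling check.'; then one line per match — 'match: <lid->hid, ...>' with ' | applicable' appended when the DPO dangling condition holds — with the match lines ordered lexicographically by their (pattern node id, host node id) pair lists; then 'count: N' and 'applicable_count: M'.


2 match(es); 1 pass the dangling check.
match: 0->4, 1->17, 2->5
match: 0->16, 1->10, 2->17 | applicable
count: 2
applicable_count: 1


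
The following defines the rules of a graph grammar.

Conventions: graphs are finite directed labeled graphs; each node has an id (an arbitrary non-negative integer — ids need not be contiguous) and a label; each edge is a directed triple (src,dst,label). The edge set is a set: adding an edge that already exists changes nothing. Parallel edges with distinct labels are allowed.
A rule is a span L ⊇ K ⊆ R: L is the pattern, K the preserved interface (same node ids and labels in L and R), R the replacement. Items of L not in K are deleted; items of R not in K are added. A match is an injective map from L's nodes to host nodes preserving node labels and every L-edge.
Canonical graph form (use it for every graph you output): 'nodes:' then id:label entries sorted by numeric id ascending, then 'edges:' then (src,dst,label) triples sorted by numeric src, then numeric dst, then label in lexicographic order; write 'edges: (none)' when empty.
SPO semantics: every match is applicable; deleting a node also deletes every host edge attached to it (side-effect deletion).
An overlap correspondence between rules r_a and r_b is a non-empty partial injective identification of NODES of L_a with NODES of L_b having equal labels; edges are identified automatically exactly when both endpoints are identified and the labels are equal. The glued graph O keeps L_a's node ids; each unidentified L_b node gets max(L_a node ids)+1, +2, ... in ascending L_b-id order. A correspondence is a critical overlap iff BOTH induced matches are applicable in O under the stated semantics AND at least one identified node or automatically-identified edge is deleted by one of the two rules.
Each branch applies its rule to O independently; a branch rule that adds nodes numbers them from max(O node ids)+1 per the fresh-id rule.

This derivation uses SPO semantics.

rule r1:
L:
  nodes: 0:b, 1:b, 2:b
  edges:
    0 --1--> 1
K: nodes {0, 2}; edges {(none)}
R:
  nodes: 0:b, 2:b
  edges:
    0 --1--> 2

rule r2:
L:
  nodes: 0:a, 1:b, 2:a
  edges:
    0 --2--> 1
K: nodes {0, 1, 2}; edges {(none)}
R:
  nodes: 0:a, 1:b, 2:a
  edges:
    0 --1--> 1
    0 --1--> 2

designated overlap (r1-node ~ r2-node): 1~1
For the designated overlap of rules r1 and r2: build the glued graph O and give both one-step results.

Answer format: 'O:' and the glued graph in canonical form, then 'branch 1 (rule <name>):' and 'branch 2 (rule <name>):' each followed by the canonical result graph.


O:
nodes: 0:b, 1:b, 2:b, 3:a, 4:a
edges: (0,1,1); (3,1,2)
branch 1 (rule r1):
nodes: 0:b, 2:b, 3:a, 4:a
edges: (0,2,1)
branch 2 (rule r2):
nodes: 0:b, 1:b, 2:b, 3:a, 4:a
edges: (0,1,1); (3,1,1); (3,4,1)
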